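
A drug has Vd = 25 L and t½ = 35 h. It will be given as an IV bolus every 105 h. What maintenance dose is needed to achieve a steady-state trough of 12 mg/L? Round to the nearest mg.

2100 mg

τ/t½ = 105/35 ≈ 3, so f = (1/2)^(105/35) ≈ 0.125000.
Cmin,ss = (D/Vd)·f/(1−f), so D = Cmin,ss·Vd·(1−f)/f.
D = 12 × 25 × (1−f)/f ≈ 12 × 25 × 7.00000 ≈ 2100.00 mg.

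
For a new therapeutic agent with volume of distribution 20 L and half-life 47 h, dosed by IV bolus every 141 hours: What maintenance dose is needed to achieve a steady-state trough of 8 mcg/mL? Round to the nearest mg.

1120 mg

τ/t½ = 141/47 ≈ 3, so f = (1/2)^(141/47) ≈ 0.125000.
Cmin,ss = (D/Vd)·f/(1−f), so D = Cmin,ss·Vd·(1−f)/f.
D = 8 × 20 × (1−f)/f ≈ 8 × 20 × 7.00000 ≈ 1120.00 mg.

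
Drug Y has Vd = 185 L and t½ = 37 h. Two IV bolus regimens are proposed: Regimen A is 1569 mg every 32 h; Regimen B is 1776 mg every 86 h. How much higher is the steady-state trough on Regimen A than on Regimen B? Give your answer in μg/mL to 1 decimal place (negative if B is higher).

7.9 μg/mL

Regimen A: f = (1/2)^(32/37) ≈ 0.5491; Cmin,ss = (1569/185)·f/(1−f) ≈ 10.328 μg/mL.
Regimen B: f = (1/2)^(86/37) ≈ 0.1997; Cmin,ss = (1776/185)·f/(1−f) ≈ 2.396 μg/mL.
Difference ≈ 10.328 − 2.396 ≈ 7.932 μg/mL.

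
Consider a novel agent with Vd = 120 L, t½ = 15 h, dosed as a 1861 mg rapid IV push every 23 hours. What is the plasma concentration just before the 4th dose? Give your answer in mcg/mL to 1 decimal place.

7.8 mcg/mL

f = (1/2)^(τ/t½) = (1/2)^(23/15) ≈ 0.3455.
C₀ = D/Vd = 1861/120 ≈ 15.508 mcg/mL.
Before the 4th dose, 3 doses have been given. Superposition: Cmin = C₀·(f + f² + … + f^3).
≈ 15.508 × (0.3455 + 0.1194 + 0.0412) ≈ 15.508 × 0.5061 ≈ 7.849 mcg/mL.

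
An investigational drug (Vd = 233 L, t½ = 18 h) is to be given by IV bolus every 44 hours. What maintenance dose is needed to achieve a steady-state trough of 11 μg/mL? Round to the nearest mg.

τ/t½ = 44/18 ≈ 2.4444, so f = (1/2)^(44/18) ≈ 0.183717.
Cmin,ss = (D/Vd)·f/(1−f), so D = Cmin,ss·Vd·(1−f)/f.
D = 11 × 233 × (1−f)/f ≈ 11 × 233 × 4.44315 ≈ 11387.79 mg.

11388 mg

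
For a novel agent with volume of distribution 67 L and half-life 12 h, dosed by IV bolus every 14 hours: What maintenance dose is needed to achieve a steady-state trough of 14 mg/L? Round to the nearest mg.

1168 mg

τ/t½ = 14/12 ≈ 1.1667, so f = (1/2)^(14/12) ≈ 0.445449.
Cmin,ss = (D/Vd)·f/(1−f), so D = Cmin,ss·Vd·(1−f)/f.
D = 14 × 67 × (1−f)/f ≈ 14 × 67 × 1.24493 ≈ 1167.74 mg.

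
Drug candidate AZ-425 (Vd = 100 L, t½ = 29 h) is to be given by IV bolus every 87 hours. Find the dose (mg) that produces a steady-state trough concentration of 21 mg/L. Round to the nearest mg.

τ/t½ = 87/29 ≈ 3, so f = (1/2)^(87/29) ≈ 0.125000.
Cmin,ss = (D/Vd)·f/(1−f), so D = Cmin,ss·Vd·(1−f)/f.
D = 21 × 100 × (1−f)/f ≈ 21 × 100 × 7.00000 ≈ 14700.00 mg.

14700 mg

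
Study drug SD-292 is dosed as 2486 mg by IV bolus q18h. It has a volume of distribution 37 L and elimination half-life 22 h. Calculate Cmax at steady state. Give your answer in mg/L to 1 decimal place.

τ/t½ = 18/22 ≈ 0.81818, so fraction remaining f = (1/2)^(18/22) ≈ 0.5672.
At steady state, accumulation factor R = 1/(1 − e^(−kτ)) ≈ 2.3105.
Single-dose peak C₀ = D/Vd = 2486/37 ≈ 67.189 mg/L.
Steady-state peak Cmax,ss = C₀·R ≈ 67.189 × 2.3105 ≈ 155.240 mg/L.

155.2 mg/L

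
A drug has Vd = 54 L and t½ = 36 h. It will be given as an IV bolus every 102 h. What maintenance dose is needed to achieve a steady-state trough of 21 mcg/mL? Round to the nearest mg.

6948 mg

τ/t½ = 102/36 ≈ 2.8333, so f = (1/2)^(102/36) ≈ 0.140308.
Cmin,ss = (D/Vd)·f/(1−f), so D = Cmin,ss·Vd·(1−f)/f.
D = 21 × 54 × (1−f)/f ≈ 21 × 54 × 6.12718 ≈ 6948.22 mg.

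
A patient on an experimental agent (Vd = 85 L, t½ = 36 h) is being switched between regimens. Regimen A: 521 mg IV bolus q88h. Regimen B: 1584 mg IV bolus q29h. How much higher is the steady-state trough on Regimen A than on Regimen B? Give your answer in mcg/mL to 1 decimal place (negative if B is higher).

Regimen A: f = (1/2)^(88/36) ≈ 0.1837; Cmin,ss = (521/85)·f/(1−f) ≈ 1.379 mcg/mL.
Regimen B: f = (1/2)^(29/36) ≈ 0.5721; Cmin,ss = (1584/85)·f/(1−f) ≈ 24.915 mcg/mL.
Difference ≈ 1.379 − 24.915 ≈ -23.536 mcg/mL.

-23.5 mcg/mL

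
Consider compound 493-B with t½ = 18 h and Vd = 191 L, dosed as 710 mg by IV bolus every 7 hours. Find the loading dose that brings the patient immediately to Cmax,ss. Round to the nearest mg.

3005 mg

f = (1/2)^(7/18) ≈ 0.763718; accumulation ratio R = 1/(1−f) ≈ 4.23223.
Loading dose to hit Cmax,ss on first dose: D_load = D_maint·R ≈ 710 × 4.23223 ≈ 3004.88 mg.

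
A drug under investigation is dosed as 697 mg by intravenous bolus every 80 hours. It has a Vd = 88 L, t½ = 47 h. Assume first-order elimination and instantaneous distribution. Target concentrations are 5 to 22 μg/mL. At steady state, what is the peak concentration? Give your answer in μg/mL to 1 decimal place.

11.4 μg/mL

Over one 80-h interval, 80/47 ≈ 1.7021 half-lives elapse, leaving f ≈ 0.3073 of each dose.
Accumulation ratio R = 1/(1 − f) ≈ 1/0.6927 ≈ 1.4436.
Each bolus raises the concentration by D/Vd = 697/88 ≈ 7.920 μg/mL.
Steady-state peak Cmax,ss = C₀·R ≈ 7.920 × 1.4436 ≈ 11.433 μg/mL.
Peak 11.4 μg/mL vs MTC 22 μg/mL: below toxic threshold.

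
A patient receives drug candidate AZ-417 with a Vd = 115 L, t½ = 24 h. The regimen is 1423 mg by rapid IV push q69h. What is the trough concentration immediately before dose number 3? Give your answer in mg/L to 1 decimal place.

1.9 mg/L

f = (1/2)^(τ/t½) = (1/2)^(69/24) ≈ 0.1363.
C₀ = D/Vd = 1423/115 ≈ 12.374 mg/L.
Before the 3rd dose, 2 doses have been given. Superposition: Cmin = C₀·(f + f²).
≈ 12.374 × (0.1363 + 0.0186) ≈ 12.374 × 0.1549 ≈ 1.917 mg/L.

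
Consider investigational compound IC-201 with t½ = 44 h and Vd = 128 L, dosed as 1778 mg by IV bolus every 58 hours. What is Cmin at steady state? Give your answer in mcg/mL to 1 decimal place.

9.3 mcg/mL

k = ln2/t½ = ln2/44 ≈ 0.015753 h⁻¹; fraction remaining f = e^(−kτ) = e^(−0.015753×58) ≈ 0.4010.
Each bolus raises the concentration by D/Vd = 1778/128 ≈ 13.891 mcg/mL.
Steady-state trough Cmin,ss = C₀·f/(1−f) ≈ 13.891 × 0.4010/0.5990 ≈ 9.299 mcg/mL.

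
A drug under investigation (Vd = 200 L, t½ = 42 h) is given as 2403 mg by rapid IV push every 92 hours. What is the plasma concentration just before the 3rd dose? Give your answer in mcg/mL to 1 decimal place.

f = (1/2)^(τ/t½) = (1/2)^(92/42) ≈ 0.2191.
C₀ = D/Vd = 2403/200 ≈ 12.015 mcg/mL.
Before the 3rd dose, 2 doses have been given. Superposition: Cmin = C₀·(f + f²).
≈ 12.015 × (0.2191 + 0.0480) ≈ 12.015 × 0.2671 ≈ 3.209 mcg/mL.

3.2 mcg/mL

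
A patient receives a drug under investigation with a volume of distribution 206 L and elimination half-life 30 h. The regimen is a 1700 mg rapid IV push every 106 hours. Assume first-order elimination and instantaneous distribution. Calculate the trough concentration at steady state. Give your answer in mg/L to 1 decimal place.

Over one 106-h interval, 106/30 ≈ 3.5333 half-lives elapse, leaving f ≈ 0.0864 of each dose.
Accumulation ratio R = 1/(1 − f) ≈ 1/0.9136 ≈ 1.0946.
Single-dose peak C₀ = D/Vd = 1700/206 ≈ 8.252 mg/L.
Cmax,ss = C₀/(1 − f) ≈ 8.252/0.9136 ≈ 9.032 mg/L.
One interval later, Cmin,ss = Cmax,ss·e^(−kτ) ≈ 9.032 × 0.0864 ≈ 0.780 mg/L.

0.8 mg/L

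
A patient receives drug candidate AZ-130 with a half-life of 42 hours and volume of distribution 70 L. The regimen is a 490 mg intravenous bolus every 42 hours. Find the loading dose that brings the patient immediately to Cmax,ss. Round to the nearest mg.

980 mg

f = (1/2)^(42/42) ≈ 0.500000; accumulation ratio R = 1/(1−f) ≈ 2.00000.
Loading dose to hit Cmax,ss on first dose: D_load = D_maint·R ≈ 490 × 2.00000 ≈ 980.00 mg.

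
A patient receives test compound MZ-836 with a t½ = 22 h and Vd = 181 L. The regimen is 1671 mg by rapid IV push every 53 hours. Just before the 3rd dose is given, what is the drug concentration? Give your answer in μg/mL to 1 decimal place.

2.1 μg/mL

f = (1/2)^(τ/t½) = (1/2)^(53/22) ≈ 0.1883.
C₀ = D/Vd = 1671/181 ≈ 9.232 μg/mL.
Before the 3rd dose, 2 doses have been given. Superposition: Cmin = C₀·(f + f²).
≈ 9.232 × (0.1883 + 0.0355) ≈ 9.232 × 0.2238 ≈ 2.066 μg/mL.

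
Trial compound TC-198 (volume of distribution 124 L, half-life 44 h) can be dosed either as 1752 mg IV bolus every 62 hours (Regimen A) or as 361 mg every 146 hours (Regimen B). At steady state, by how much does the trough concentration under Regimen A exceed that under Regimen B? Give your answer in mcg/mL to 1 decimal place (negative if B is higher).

Regimen A: f = (1/2)^(62/44) ≈ 0.3765; Cmin,ss = (1752/124)·f/(1−f) ≈ 8.532 mcg/mL.
Regimen B: f = (1/2)^(146/44) ≈ 0.1003; Cmin,ss = (361/124)·f/(1−f) ≈ 0.325 mcg/mL.
Difference ≈ 8.532 − 0.325 ≈ 8.207 mcg/mL.

8.2 mcg/mL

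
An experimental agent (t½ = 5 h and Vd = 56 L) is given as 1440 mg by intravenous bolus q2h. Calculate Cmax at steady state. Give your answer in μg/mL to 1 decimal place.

106.2 μg/mL

k = ln2/t½ = ln2/5 ≈ 0.138629 h⁻¹; fraction remaining f = e^(−kτ) = e^(−0.138629×2) ≈ 0.7579.
Accumulation ratio R = 1/(1 − f) ≈ 1/0.2421 ≈ 4.1305.
Each bolus raises the concentration by D/Vd = 1440/56 ≈ 25.714 μg/mL.
Steady-state peak Cmax,ss = C₀·R ≈ 25.714 × 4.1305 ≈ 106.212 μg/mL.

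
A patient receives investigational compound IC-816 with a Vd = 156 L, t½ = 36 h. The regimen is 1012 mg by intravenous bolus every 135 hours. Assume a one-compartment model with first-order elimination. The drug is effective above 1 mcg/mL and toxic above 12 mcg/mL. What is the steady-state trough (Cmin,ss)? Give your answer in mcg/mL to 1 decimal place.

0.5 mcg/mL

τ/t½ = 135/36 ≈ 3.75, so fraction remaining f = (1/2)^(135/36) ≈ 0.0743.
At steady state, accumulation factor R = 1/(1 − e^(−kτ)) ≈ 1.0803.
Each bolus raises the concentration by D/Vd = 1012/156 ≈ 6.487 mcg/mL.
Steady-state peak Cmax,ss = C₀·R ≈ 6.487 × 1.0803 ≈ 7.008 mcg/mL.
One interval later, Cmin,ss = Cmax,ss·e^(−kτ) ≈ 7.008 × 0.0743 ≈ 0.521 mcg/mL.
Trough 0.5 mcg/mL vs MEC 1 mcg/mL: subtherapeutic.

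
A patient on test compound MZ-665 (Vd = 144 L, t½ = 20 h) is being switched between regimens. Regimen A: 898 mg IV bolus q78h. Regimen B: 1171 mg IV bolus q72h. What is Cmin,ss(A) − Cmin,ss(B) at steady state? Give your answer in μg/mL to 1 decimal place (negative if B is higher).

-0.3 μg/mL

Regimen A: f = (1/2)^(78/20) ≈ 0.0670; Cmin,ss = (898/144)·f/(1−f) ≈ 0.448 μg/mL.
Regimen B: f = (1/2)^(72/20) ≈ 0.0825; Cmin,ss = (1171/144)·f/(1−f) ≈ 0.731 μg/mL.
Difference ≈ 0.448 − 0.731 ≈ -0.283 μg/mL.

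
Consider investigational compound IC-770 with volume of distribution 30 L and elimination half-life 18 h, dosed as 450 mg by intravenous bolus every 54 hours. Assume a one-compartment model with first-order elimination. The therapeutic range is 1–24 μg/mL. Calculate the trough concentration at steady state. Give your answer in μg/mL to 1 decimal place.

τ = 54 h = 3 half-lives, so f = (1/2)^3 = 0.125.
Accumulation ratio R = 1/(1 − f) = 1/0.875 = 8/7.
Single-dose peak C₀ = D/Vd = 450/30 = 15 μg/mL.
Steady-state peak Cmax,ss = C₀·R = 15 × 8/7 ≈ 17.143 μg/mL.
Steady-state trough Cmin,ss = Cmax,ss·f ≈ 17.143 × 0.125 ≈ 2.143 μg/mL.
Trough 2.1 μg/mL vs MEC 1 μg/mL: adequate.

2.1 μg/mL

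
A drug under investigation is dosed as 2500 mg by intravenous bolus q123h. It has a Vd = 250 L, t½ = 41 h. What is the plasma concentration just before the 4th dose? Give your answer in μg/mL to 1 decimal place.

1.4 μg/mL

f = (1/2)^(τ/t½) = (1/2)^(123/41) ≈ 0.1250.
C₀ = D/Vd = 2500/250 ≈ 10.000 μg/mL.
Before the 4th dose, 3 doses have been given. Superposition: Cmin = C₀·(f + f² + … + f^3).
≈ 10.000 × (0.1250 + 0.0156 + 0.0020) ≈ 10.000 × 0.1426 ≈ 1.426 μg/mL.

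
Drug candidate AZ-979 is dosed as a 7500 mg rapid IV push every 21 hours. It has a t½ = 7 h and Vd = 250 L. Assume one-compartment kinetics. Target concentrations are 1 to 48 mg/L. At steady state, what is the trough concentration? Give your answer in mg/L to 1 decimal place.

4.3 mg/L

τ = 21 h = 3 half-lives, so f = (1/2)^3 = 0.125.
Accumulation ratio R = 1/(1 − f) = 1/0.875 = 8/7.
Single-dose peak C₀ = D/Vd = 7500/250 = 30 mg/L.
Steady-state peak Cmax,ss = C₀·R = 30 × 8/7 ≈ 34.286 mg/L.
Steady-state trough Cmin,ss = Cmax,ss·f ≈ 34.286 × 0.125 ≈ 4.286 mg/L.
Trough 4.3 mg/L vs MEC 1 mg/L: adequate.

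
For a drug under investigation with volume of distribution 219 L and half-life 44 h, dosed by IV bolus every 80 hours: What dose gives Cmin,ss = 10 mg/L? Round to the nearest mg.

5533 mg

τ/t½ = 80/44 ≈ 1.8182, so f = (1/2)^(80/44) ≈ 0.283578.
Cmin,ss = (D/Vd)·f/(1−f), so D = Cmin,ss·Vd·(1−f)/f.
D = 10 × 219 × (1−f)/f ≈ 10 × 219 × 2.52637 ≈ 5532.75 mg.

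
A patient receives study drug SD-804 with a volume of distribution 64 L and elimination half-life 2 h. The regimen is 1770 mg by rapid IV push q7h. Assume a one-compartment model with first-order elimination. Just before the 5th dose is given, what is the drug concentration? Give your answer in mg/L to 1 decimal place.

f = (1/2)^(τ/t½) = (1/2)^(7/2) ≈ 0.0884.
C₀ = D/Vd = 1770/64 ≈ 27.656 mg/L.
Before the 5th dose, 4 doses have been given. Superposition: Cmin = C₀·(f + f² + … + f^4).
≈ 27.656 × (0.0884 + 0.0078 + 0.0007 + 0.0001) ≈ 27.656 × 0.0970 ≈ 2.683 mg/L.

2.7 mg/L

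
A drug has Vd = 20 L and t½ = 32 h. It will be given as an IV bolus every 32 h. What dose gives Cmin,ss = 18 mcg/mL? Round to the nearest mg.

360 mg

τ/t½ = 32/32 ≈ 1, so f = (1/2)^(32/32) ≈ 0.500000.
Cmin,ss = (D/Vd)·f/(1−f), so D = Cmin,ss·Vd·(1−f)/f.
D = 18 × 20 × (1−f)/f ≈ 18 × 20 × 1.00000 ≈ 360.00 mg.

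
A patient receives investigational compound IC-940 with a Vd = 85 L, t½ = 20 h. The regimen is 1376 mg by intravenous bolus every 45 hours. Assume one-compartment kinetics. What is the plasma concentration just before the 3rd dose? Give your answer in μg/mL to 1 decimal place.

f = (1/2)^(τ/t½) = (1/2)^(45/20) ≈ 0.2102.
C₀ = D/Vd = 1376/85 ≈ 16.188 μg/mL.
Before the 3rd dose, 2 doses have been given. Superposition: Cmin = C₀·(f + f²).
≈ 16.188 × (0.2102 + 0.0442) ≈ 16.188 × 0.2544 ≈ 4.118 μg/mL.

4.1 μg/mL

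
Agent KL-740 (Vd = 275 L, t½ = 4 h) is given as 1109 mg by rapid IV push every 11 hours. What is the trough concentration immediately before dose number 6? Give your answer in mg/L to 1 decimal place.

f = (1/2)^(τ/t½) = (1/2)^(11/4) ≈ 0.1487.
C₀ = D/Vd = 1109/275 ≈ 4.033 mg/L.
Before the 6th dose, 5 doses have been given. Superposition: Cmin = C₀·(f + f² + … + f^5).
≈ 4.033 × (0.1487 + 0.0221 + 0.0033 + 0.0005 + 0.0001) ≈ 4.033 × 0.1747 ≈ 0.705 mg/L.

0.7 mg/L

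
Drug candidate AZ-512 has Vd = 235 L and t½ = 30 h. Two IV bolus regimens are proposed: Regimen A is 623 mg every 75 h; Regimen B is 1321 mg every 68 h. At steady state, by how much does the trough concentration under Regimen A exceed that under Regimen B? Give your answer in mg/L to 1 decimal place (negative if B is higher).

-0.9 mg/L

Regimen A: f = (1/2)^(75/30) ≈ 0.1768; Cmin,ss = (623/235)·f/(1−f) ≈ 0.569 mg/L.
Regimen B: f = (1/2)^(68/30) ≈ 0.2078; Cmin,ss = (1321/235)·f/(1−f) ≈ 1.475 mg/L.
Difference ≈ 0.569 − 1.475 ≈ -0.906 mg/L.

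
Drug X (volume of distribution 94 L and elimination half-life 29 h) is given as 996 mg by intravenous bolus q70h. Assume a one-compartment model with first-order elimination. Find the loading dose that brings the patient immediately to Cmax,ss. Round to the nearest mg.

1226 mg

f = (1/2)^(70/29) ≈ 0.187662; accumulation ratio R = 1/(1−f) ≈ 1.23101.
Loading dose to hit Cmax,ss on first dose: D_load = D_maint·R ≈ 996 × 1.23101 ≈ 1226.09 mg.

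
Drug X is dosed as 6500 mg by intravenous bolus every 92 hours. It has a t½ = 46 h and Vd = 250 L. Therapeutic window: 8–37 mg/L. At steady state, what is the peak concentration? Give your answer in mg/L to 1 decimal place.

34.7 mg/L

The dosing interval is 2 half-lives, so f = 2^(−2) = 0.25.
Accumulation ratio R = 1/(1 − f) = 1/0.75 = 4/3.
Single-dose peak C₀ = D/Vd = 6500/250 = 26 mg/L.
Steady-state peak Cmax,ss = C₀·R = 26 × 4/3 ≈ 34.667 mg/L.
Peak 34.7 mg/L vs MTC 37 mg/L: below toxic threshold.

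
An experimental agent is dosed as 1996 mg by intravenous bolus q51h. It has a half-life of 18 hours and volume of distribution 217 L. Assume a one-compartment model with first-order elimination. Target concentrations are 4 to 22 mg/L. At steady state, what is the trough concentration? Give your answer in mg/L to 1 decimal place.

k = ln2/t½ = ln2/18 ≈ 0.038508 h⁻¹; fraction remaining f = e^(−kτ) = e^(−0.038508×51) ≈ 0.1403.
Each bolus raises the concentration by D/Vd = 1996/217 ≈ 9.198 mg/L.
Steady-state trough Cmin,ss = C₀·f/(1−f) ≈ 9.198 × 0.1403/0.8597 ≈ 1.501 mg/L.
Trough 1.5 mg/L vs MEC 4 mg/L: subtherapeutic.

1.5 mg/L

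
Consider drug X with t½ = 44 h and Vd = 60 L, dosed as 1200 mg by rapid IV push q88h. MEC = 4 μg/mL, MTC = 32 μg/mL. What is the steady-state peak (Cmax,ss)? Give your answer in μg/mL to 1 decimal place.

26.7 μg/mL

τ = 88 h = 2 half-lives, so f = (1/2)^2 = 0.25.
Accumulation ratio R = 1/(1 − f) = 1/0.75 = 4/3.
Single-dose peak C₀ = D/Vd = 1200/60 = 20 μg/mL.
Steady-state peak Cmax,ss = C₀·R = 20 × 4/3 ≈ 26.667 μg/mL.
Peak 26.7 μg/mL vs MTC 32 μg/mL: below toxic threshold.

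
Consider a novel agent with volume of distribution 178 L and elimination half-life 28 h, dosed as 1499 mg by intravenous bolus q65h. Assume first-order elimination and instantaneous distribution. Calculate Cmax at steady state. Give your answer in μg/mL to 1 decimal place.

10.5 μg/mL

Over one 65-h interval, 65/28 ≈ 2.3214 half-lives elapse, leaving f ≈ 0.2001 of each dose.
At steady state, accumulation factor R = 1/(1 − e^(−kτ)) ≈ 1.2502.
Single-dose peak C₀ = D/Vd = 1499/178 ≈ 8.421 μg/mL.
Cmax,ss = C₀/(1 − f) ≈ 8.421/0.7999 ≈ 10.528 μg/mL.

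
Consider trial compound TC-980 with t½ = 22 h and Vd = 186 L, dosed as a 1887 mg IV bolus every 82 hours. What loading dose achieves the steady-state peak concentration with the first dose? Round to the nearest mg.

f = (1/2)^(82/22) ≈ 0.075506; accumulation ratio R = 1/(1−f) ≈ 1.08167.
Loading dose to hit Cmax,ss on first dose: D_load = D_maint·R ≈ 1887 × 1.08167 ≈ 2041.11 mg.

2041 mg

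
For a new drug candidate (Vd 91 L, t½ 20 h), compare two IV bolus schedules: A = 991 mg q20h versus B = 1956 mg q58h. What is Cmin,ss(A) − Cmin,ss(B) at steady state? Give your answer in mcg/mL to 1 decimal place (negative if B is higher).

Regimen A: f = (1/2)^(20/20) ≈ 0.5000; Cmin,ss = (991/91)·f/(1−f) ≈ 10.890 mcg/mL.
Regimen B: f = (1/2)^(58/20) ≈ 0.1340; Cmin,ss = (1956/91)·f/(1−f) ≈ 3.326 mcg/mL.
Difference ≈ 10.890 − 3.326 ≈ 7.564 mcg/mL.

7.6 mcg/mL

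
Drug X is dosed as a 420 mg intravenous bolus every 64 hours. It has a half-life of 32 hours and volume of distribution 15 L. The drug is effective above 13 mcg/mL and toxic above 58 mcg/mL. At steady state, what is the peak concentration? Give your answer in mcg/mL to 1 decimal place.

37.3 mcg/mL

τ = 64 h = 2 half-lives, so f = (1/2)^2 = 0.25.
Accumulation ratio R = 1/(1 − f) = 1/0.75 = 4/3.
Single-dose peak C₀ = D/Vd = 420/15 = 28 mcg/mL.
Steady-state peak Cmax,ss = C₀·R = 28 × 4/3 ≈ 37.333 mcg/mL.
Peak 37.3 mcg/mL vs MTC 58 mcg/mL: below toxic threshold.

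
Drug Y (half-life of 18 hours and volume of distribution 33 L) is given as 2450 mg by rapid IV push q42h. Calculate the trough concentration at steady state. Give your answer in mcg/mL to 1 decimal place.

τ/t½ = 42/18 ≈ 2.3333, so fraction remaining f = (1/2)^(42/18) ≈ 0.1984.
At steady state, accumulation factor R = 1/(1 − e^(−kτ)) ≈ 1.2475.
Single-dose peak C₀ = D/Vd = 2450/33 ≈ 74.242 mcg/mL.
Steady-state peak Cmax,ss = C₀·R ≈ 74.242 × 1.2475 ≈ 92.617 mcg/mL.
One interval later, Cmin,ss = Cmax,ss·e^(−kτ) ≈ 92.617 × 0.1984 ≈ 18.375 mcg/mL.

18.4 mcg/mL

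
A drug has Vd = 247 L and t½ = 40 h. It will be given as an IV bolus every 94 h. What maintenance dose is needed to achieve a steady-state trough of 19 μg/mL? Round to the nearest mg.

19233 mg

τ/t½ = 94/40 ≈ 2.35, so f = (1/2)^(94/40) ≈ 0.196146.
Cmin,ss = (D/Vd)·f/(1−f), so D = Cmin,ss·Vd·(1−f)/f.
D = 19 × 247 × (1−f)/f ≈ 19 × 247 × 4.09824 ≈ 19233.04 mg.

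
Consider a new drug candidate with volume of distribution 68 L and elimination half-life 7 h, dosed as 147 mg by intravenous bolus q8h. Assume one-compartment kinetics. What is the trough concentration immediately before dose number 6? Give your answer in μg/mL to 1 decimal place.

f = (1/2)^(τ/t½) = (1/2)^(8/7) ≈ 0.4529.
C₀ = D/Vd = 147/68 ≈ 2.162 μg/mL.
Before the 6th dose, 5 doses have been given. Superposition: Cmin = C₀·(f + f² + … + f^5).
≈ 2.162 × (0.4529 + 0.2051 + 0.0929 + 0.0421 + 0.0191) ≈ 2.162 × 0.8121 ≈ 1.756 μg/mL.

1.8 μg/mL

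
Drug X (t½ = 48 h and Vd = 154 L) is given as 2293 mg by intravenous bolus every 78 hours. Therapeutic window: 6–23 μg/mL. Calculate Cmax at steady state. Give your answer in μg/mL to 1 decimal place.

22.0 μg/mL

τ/t½ = 78/48 ≈ 1.625, so fraction remaining f = (1/2)^(78/48) ≈ 0.3242.
At steady state, accumulation factor R = 1/(1 − e^(−kτ)) ≈ 1.4797.
Single-dose peak C₀ = D/Vd = 2293/154 ≈ 14.890 μg/mL.
Cmax,ss = C₀/(1 − f) ≈ 14.890/0.6758 ≈ 22.033 μg/mL.
Peak 22.0 μg/mL vs MTC 23 μg/mL: below toxic threshold.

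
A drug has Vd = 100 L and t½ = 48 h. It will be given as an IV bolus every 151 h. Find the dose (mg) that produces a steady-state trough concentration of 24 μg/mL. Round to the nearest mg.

τ/t½ = 151/48 ≈ 3.1458, so f = (1/2)^(151/48) ≈ 0.112982.
Cmin,ss = (D/Vd)·f/(1−f), so D = Cmin,ss·Vd·(1−f)/f.
D = 24 × 100 × (1−f)/f ≈ 24 × 100 × 7.85097 ≈ 18842.33 mg.

18842 mg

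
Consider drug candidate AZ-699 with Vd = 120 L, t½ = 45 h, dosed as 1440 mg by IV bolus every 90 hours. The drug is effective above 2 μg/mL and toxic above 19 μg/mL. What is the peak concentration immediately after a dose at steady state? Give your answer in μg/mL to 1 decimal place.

16.0 μg/mL

τ = 90 h = 2 half-lives, so f = (1/2)^2 = 0.25.
Accumulation ratio R = 1/(1 − f) = 1/0.75 = 4/3.
Single-dose peak C₀ = D/Vd = 1440/120 = 12 μg/mL.
Steady-state peak Cmax,ss = C₀·R = 12 × 4/3 ≈ 16.000 μg/mL.
Peak 16.0 μg/mL vs MTC 19 μg/mL: below toxic threshold.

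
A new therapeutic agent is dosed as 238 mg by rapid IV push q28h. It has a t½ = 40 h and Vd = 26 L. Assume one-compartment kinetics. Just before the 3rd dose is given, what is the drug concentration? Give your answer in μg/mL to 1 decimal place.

9.1 μg/mL

f = (1/2)^(τ/t½) = (1/2)^(28/40) ≈ 0.6156.
C₀ = D/Vd = 238/26 ≈ 9.154 μg/mL.
Before the 3rd dose, 2 doses have been given. Superposition: Cmin = C₀·(f + f²).
≈ 9.154 × (0.6156 + 0.3790) ≈ 9.154 × 0.9946 ≈ 9.105 μg/mL.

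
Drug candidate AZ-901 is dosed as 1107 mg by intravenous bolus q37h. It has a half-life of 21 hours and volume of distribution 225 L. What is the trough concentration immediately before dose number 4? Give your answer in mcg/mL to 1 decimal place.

f = (1/2)^(τ/t½) = (1/2)^(37/21) ≈ 0.2949.
C₀ = D/Vd = 1107/225 ≈ 4.920 mcg/mL.
Before the 4th dose, 3 doses have been given. Superposition: Cmin = C₀·(f + f² + … + f^3).
≈ 4.920 × (0.2949 + 0.0870 + 0.0256) ≈ 4.920 × 0.4075 ≈ 2.005 mcg/mL.

2.0 mcg/mL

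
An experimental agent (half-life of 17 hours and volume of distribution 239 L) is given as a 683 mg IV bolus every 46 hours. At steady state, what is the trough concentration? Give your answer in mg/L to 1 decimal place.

k = ln2/t½ = ln2/17 ≈ 0.040773 h⁻¹; fraction remaining f = e^(−kτ) = e^(−0.040773×46) ≈ 0.1533.
Single-dose peak C₀ = D/Vd = 683/239 ≈ 2.858 mg/L.
Steady-state trough Cmin,ss = C₀·f/(1−f) ≈ 2.858 × 0.1533/0.8467 ≈ 0.517 mg/L.

0.5 mg/L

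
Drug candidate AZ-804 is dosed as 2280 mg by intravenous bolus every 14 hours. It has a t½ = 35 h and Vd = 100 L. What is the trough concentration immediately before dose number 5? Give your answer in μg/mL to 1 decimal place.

f = (1/2)^(τ/t½) = (1/2)^(14/35) ≈ 0.7579.
C₀ = D/Vd = 2280/100 ≈ 22.800 μg/mL.
Before the 5th dose, 4 doses have been given. Superposition: Cmin = C₀·(f + f² + … + f^4).
≈ 22.800 × (0.7579 + 0.5744 + 0.4353 + 0.3299) ≈ 22.800 × 2.0975 ≈ 47.823 μg/mL.

47.8 μg/mL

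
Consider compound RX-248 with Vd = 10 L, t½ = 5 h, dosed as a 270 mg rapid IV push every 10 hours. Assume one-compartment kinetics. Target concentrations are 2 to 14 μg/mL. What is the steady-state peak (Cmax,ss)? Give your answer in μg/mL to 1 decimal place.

The dosing interval is 2 half-lives, so f = 2^(−2) = 0.25.
At steady state, R = 1/(1 − 0.25) = 4/3.
Single-dose peak C₀ = D/Vd = 270/10 = 27 μg/mL.
Steady-state peak Cmax,ss = C₀·R = 27 × 4/3 ≈ 36.000 μg/mL.
Peak 36.0 μg/mL vs MTC 14 μg/mL: exceeds toxic threshold.

36.0 μg/mL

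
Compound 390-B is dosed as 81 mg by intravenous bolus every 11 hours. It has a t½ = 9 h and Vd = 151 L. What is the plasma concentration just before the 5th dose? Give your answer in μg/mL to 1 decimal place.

f = (1/2)^(τ/t½) = (1/2)^(11/9) ≈ 0.4286.
C₀ = D/Vd = 81/151 ≈ 0.536 μg/mL.
Before the 5th dose, 4 doses have been given. Superposition: Cmin = C₀·(f + f² + … + f^4).
≈ 0.536 × (0.4286 + 0.1837 + 0.0787 + 0.0337) ≈ 0.536 × 0.7247 ≈ 0.388 μg/mL.

0.4 μg/mL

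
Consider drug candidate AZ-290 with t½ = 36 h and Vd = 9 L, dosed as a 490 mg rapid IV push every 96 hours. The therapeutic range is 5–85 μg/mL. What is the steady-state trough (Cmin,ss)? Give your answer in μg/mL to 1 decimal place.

10.2 μg/mL

τ/t½ = 96/36 ≈ 2.6667, so fraction remaining f = (1/2)^(96/36) ≈ 0.1575.
Single-dose peak C₀ = D/Vd = 490/9 ≈ 54.444 μg/mL.
Steady-state trough Cmin,ss = C₀·f/(1−f) ≈ 54.444 × 0.1575/0.8425 ≈ 10.178 μg/mL.
Trough 10.2 μg/mL vs MEC 5 μg/mL: adequate.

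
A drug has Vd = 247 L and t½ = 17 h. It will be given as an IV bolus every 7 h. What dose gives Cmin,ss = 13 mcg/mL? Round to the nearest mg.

1061 mg

τ/t½ = 7/17 ≈ 0.41176, so f = (1/2)^(7/17) ≈ 0.751703.
Cmin,ss = (D/Vd)·f/(1−f), so D = Cmin,ss·Vd·(1−f)/f.
D = 13 × 247 × (1−f)/f ≈ 13 × 247 × 0.33031 ≈ 1060.63 mg.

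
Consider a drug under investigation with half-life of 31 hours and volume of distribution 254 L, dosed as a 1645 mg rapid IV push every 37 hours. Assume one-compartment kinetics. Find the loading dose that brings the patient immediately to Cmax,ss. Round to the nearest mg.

f = (1/2)^(37/31) ≈ 0.437226; accumulation ratio R = 1/(1−f) ≈ 1.77691.
Loading dose to hit Cmax,ss on first dose: D_load = D_maint·R ≈ 1645 × 1.77691 ≈ 2923.02 mg.

2923 mg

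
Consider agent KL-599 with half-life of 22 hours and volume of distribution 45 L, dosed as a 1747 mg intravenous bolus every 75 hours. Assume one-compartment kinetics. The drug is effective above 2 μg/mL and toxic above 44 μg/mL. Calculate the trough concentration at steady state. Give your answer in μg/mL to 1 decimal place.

4.0 μg/mL

τ/t½ = 75/22 ≈ 3.4091, so fraction remaining f = (1/2)^(75/22) ≈ 0.0941.
Single-dose peak C₀ = D/Vd = 1747/45 ≈ 38.822 μg/mL.
Steady-state trough Cmin,ss = C₀·f/(1−f) ≈ 38.822 × 0.0941/0.9059 ≈ 4.033 μg/mL.
Trough 4.0 μg/mL vs MEC 2 μg/mL: adequate.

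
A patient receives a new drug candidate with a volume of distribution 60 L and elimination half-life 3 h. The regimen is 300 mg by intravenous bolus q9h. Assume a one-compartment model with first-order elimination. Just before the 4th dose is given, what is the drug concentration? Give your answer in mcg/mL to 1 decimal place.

f = (1/2)^(τ/t½) = (1/2)^(9/3) ≈ 0.1250.
C₀ = D/Vd = 300/60 ≈ 5.000 mcg/mL.
Before the 4th dose, 3 doses have been given. Superposition: Cmin = C₀·(f + f² + … + f^3).
≈ 5.000 × (0.1250 + 0.0156 + 0.0020) ≈ 5.000 × 0.1426 ≈ 0.713 mcg/mL.

0.7 mcg/mL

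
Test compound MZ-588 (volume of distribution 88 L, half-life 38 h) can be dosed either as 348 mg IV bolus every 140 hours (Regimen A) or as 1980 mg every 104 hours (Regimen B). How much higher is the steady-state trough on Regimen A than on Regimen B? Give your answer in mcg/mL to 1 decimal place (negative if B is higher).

Regimen A: f = (1/2)^(140/38) ≈ 0.0778; Cmin,ss = (348/88)·f/(1−f) ≈ 0.334 mcg/mL.
Regimen B: f = (1/2)^(104/38) ≈ 0.1500; Cmin,ss = (1980/88)·f/(1−f) ≈ 3.971 mcg/mL.
Difference ≈ 0.334 − 3.971 ≈ -3.637 mcg/mL.

-3.6 mcg/mL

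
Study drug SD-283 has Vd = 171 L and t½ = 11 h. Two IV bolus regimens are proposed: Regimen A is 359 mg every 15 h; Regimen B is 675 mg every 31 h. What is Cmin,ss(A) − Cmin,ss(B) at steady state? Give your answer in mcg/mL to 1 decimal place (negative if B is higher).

0.7 mcg/mL

Regimen A: f = (1/2)^(15/11) ≈ 0.3886; Cmin,ss = (359/171)·f/(1−f) ≈ 1.334 mcg/mL.
Regimen B: f = (1/2)^(31/11) ≈ 0.1418; Cmin,ss = (675/171)·f/(1−f) ≈ 0.652 mcg/mL.
Difference ≈ 1.334 − 0.652 ≈ 0.682 mcg/mL.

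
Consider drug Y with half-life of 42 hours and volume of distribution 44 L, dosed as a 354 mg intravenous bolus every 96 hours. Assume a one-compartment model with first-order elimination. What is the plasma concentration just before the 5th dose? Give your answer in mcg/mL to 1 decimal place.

f = (1/2)^(τ/t½) = (1/2)^(96/42) ≈ 0.2051.
C₀ = D/Vd = 354/44 ≈ 8.045 mcg/mL.
Before the 5th dose, 4 doses have been given. Superposition: Cmin = C₀·(f + f² + … + f^4).
≈ 8.045 × (0.2051 + 0.0421 + 0.0086 + 0.0018) ≈ 8.045 × 0.2576 ≈ 2.072 mcg/mL.

2.1 mcg/mL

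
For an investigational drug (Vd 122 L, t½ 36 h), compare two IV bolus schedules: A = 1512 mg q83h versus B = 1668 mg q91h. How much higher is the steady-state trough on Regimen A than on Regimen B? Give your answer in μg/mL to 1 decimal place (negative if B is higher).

Regimen A: f = (1/2)^(83/36) ≈ 0.2023; Cmin,ss = (1512/122)·f/(1−f) ≈ 3.143 μg/mL.
Regimen B: f = (1/2)^(91/36) ≈ 0.1734; Cmin,ss = (1668/122)·f/(1−f) ≈ 2.868 μg/mL.
Difference ≈ 3.143 − 2.868 ≈ 0.275 μg/mL.

0.3 μg/mL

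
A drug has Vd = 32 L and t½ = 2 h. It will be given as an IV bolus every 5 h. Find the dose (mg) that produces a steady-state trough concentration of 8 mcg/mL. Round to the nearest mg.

1192 mg

τ/t½ = 5/2 ≈ 2.5, so f = (1/2)^(5/2) ≈ 0.176777.
Cmin,ss = (D/Vd)·f/(1−f), so D = Cmin,ss·Vd·(1−f)/f.
D = 8 × 32 × (1−f)/f ≈ 8 × 32 × 4.65684 ≈ 1192.15 mg.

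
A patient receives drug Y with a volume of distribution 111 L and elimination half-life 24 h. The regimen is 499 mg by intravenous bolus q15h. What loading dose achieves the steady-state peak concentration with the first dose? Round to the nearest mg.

1419 mg

f = (1/2)^(15/24) ≈ 0.648420; accumulation ratio R = 1/(1−f) ≈ 2.84430.
Loading dose to hit Cmax,ss on first dose: D_load = D_maint·R ≈ 499 × 2.84430 ≈ 1419.31 mg.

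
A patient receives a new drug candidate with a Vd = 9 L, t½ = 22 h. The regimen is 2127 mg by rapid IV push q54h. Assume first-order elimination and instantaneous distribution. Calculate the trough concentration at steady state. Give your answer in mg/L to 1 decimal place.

52.7 mg/L

k = ln2/t½ = ln2/22 ≈ 0.031507 h⁻¹; fraction remaining f = e^(−kτ) = e^(−0.031507×54) ≈ 0.1824.
At steady state, accumulation factor R = 1/(1 − e^(−kτ)) ≈ 1.2231.
Each bolus raises the concentration by D/Vd = 2127/9 ≈ 236.333 mg/L.
Cmax,ss = C₀/(1 − f) ≈ 236.333/0.8176 ≈ 289.057 mg/L.
One interval later, Cmin,ss = Cmax,ss·e^(−kτ) ≈ 289.057 × 0.1824 ≈ 52.724 mg/L.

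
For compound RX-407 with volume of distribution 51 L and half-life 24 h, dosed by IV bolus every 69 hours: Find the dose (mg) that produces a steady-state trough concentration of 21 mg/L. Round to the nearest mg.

τ/t½ = 69/24 ≈ 2.875, so f = (1/2)^(69/24) ≈ 0.136313.
Cmin,ss = (D/Vd)·f/(1−f), so D = Cmin,ss·Vd·(1−f)/f.
D = 21 × 51 × (1−f)/f ≈ 21 × 51 × 6.33606 ≈ 6785.92 mg.

6786 mg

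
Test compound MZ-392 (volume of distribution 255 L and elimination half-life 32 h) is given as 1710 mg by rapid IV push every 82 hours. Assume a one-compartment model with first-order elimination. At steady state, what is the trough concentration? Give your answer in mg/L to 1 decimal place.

1.4 mg/L

k = ln2/t½ = ln2/32 ≈ 0.021661 h⁻¹; fraction remaining f = e^(−kτ) = e^(−0.021661×82) ≈ 0.1693.
Accumulation ratio R = 1/(1 − f) ≈ 1/0.8307 ≈ 1.2038.
Single-dose peak C₀ = D/Vd = 1710/255 ≈ 6.706 mg/L.
Steady-state peak Cmax,ss = C₀·R ≈ 6.706 × 1.2038 ≈ 8.073 mg/L.
One interval later, Cmin,ss = Cmax,ss·e^(−kτ) ≈ 8.073 × 0.1693 ≈ 1.367 mg/L.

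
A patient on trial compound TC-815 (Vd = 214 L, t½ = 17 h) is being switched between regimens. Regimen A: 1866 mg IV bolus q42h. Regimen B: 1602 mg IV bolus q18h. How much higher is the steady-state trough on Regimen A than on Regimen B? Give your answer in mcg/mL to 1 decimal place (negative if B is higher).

Regimen A: f = (1/2)^(42/17) ≈ 0.1804; Cmin,ss = (1866/214)·f/(1−f) ≈ 1.919 mcg/mL.
Regimen B: f = (1/2)^(18/17) ≈ 0.4800; Cmin,ss = (1602/214)·f/(1−f) ≈ 6.910 mcg/mL.
Difference ≈ 1.919 − 6.910 ≈ -4.991 mcg/mL.

-5.0 mcg/mL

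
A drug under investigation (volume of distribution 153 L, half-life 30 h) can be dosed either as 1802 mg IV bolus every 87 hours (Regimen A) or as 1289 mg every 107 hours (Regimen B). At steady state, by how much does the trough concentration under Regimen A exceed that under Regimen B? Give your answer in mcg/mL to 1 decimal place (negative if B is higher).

1.0 mcg/mL

Regimen A: f = (1/2)^(87/30) ≈ 0.1340; Cmin,ss = (1802/153)·f/(1−f) ≈ 1.822 mcg/mL.
Regimen B: f = (1/2)^(107/30) ≈ 0.0844; Cmin,ss = (1289/153)·f/(1−f) ≈ 0.777 mcg/mL.
Difference ≈ 1.822 − 0.777 ≈ 1.045 mcg/mL.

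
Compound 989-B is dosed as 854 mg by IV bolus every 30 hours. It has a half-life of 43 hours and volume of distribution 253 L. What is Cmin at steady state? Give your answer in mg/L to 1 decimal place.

5.4 mg/L

τ/t½ = 30/43 ≈ 0.69767, so fraction remaining f = (1/2)^(30/43) ≈ 0.6166.
Accumulation ratio R = 1/(1 − f) ≈ 1/0.3834 ≈ 2.6082.
Single-dose peak C₀ = D/Vd = 854/253 ≈ 3.375 mg/L.
Cmax,ss = C₀/(1 − f) ≈ 3.375/0.3834 ≈ 8.803 mg/L.
One interval later, Cmin,ss = Cmax,ss·e^(−kτ) ≈ 8.803 × 0.6166 ≈ 5.428 mg/L.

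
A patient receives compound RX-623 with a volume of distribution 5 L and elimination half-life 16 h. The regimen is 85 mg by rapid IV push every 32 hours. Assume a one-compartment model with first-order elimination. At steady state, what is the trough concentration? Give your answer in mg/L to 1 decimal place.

τ = 32 h = 2 half-lives, so f = (1/2)^2 = 0.25.
At steady state, R = 1/(1 − 0.25) = 4/3.
Single-dose peak C₀ = D/Vd = 85/5 = 17 mg/L.
Steady-state peak Cmax,ss = C₀·R = 17 × 4/3 ≈ 22.667 mg/L.
Steady-state trough Cmin,ss = Cmax,ss·f ≈ 22.667 × 0.25 ≈ 5.667 mg/L.

5.7 mg/L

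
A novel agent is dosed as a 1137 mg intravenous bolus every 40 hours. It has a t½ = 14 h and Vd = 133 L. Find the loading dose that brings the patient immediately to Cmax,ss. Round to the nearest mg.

1319 mg

f = (1/2)^(40/14) ≈ 0.138011; accumulation ratio R = 1/(1−f) ≈ 1.16011.
Loading dose to hit Cmax,ss on first dose: D_load = D_maint·R ≈ 1137 × 1.16011 ≈ 1319.05 mg.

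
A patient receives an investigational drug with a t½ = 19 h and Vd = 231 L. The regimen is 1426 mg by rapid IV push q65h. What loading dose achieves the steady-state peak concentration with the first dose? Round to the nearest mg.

f = (1/2)^(65/19) ≈ 0.093360; accumulation ratio R = 1/(1−f) ≈ 1.10297.
Loading dose to hit Cmax,ss on first dose: D_load = D_maint·R ≈ 1426 × 1.10297 ≈ 1572.84 mg.

1573 mg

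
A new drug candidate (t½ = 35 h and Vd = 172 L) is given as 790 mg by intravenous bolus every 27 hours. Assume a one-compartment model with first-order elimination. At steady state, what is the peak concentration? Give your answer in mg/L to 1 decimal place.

Over one 27-h interval, 27/35 ≈ 0.77143 half-lives elapse, leaving f ≈ 0.5858 of each dose.
At steady state, accumulation factor R = 1/(1 − e^(−kτ)) ≈ 2.4143.
Each bolus raises the concentration by D/Vd = 790/172 ≈ 4.593 mg/L.
Steady-state peak Cmax,ss = C₀·R ≈ 4.593 × 2.4143 ≈ 11.089 mg/L.

11.1 mg/L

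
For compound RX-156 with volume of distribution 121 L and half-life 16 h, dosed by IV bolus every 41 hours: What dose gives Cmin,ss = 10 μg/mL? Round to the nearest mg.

5938 mg

τ/t½ = 41/16 ≈ 2.5625, so f = (1/2)^(41/16) ≈ 0.169282.
Cmin,ss = (D/Vd)·f/(1−f), so D = Cmin,ss·Vd·(1−f)/f.
D = 10 × 121 × (1−f)/f ≈ 10 × 121 × 4.90730 ≈ 5937.83 mg.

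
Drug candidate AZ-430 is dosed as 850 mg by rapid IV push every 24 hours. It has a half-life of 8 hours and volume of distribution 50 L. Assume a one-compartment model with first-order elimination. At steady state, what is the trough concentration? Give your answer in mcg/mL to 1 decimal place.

2.4 mcg/mL

The dosing interval is 3 half-lives, so f = 2^(−3) = 0.125.
At steady state, R = 1/(1 − 0.125) = 8/7.
Single-dose peak C₀ = D/Vd = 850/50 = 17 mcg/mL.
Steady-state peak Cmax,ss = C₀·R = 17 × 8/7 ≈ 19.429 mcg/mL.
Steady-state trough Cmin,ss = Cmax,ss·f ≈ 19.429 × 0.125 ≈ 2.429 mcg/mL.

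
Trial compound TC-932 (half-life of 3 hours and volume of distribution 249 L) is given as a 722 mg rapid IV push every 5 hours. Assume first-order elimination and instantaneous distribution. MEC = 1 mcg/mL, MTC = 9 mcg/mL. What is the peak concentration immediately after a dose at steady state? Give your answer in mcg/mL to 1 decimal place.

τ/t½ = 5/3 ≈ 1.6667, so fraction remaining f = (1/2)^(5/3) ≈ 0.3150.
Accumulation ratio R = 1/(1 − f) ≈ 1/0.6850 ≈ 1.4599.
Single-dose peak C₀ = D/Vd = 722/249 ≈ 2.900 mcg/mL.
Steady-state peak Cmax,ss = C₀·R ≈ 2.900 × 1.4599 ≈ 4.234 mcg/mL.
Peak 4.2 mcg/mL vs MTC 9 mcg/mL: below toxic threshold.

4.2 mcg/mL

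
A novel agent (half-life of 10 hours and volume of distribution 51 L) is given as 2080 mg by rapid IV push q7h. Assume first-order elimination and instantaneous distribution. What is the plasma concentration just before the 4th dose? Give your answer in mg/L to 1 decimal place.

50.1 mg/L

f = (1/2)^(τ/t½) = (1/2)^(7/10) ≈ 0.6156.
C₀ = D/Vd = 2080/51 ≈ 40.784 mg/L.
Before the 4th dose, 3 doses have been given. Superposition: Cmin = C₀·(f + f² + … + f^3).
≈ 40.784 × (0.6156 + 0.3790 + 0.2333) ≈ 40.784 × 1.2279 ≈ 50.079 mg/L.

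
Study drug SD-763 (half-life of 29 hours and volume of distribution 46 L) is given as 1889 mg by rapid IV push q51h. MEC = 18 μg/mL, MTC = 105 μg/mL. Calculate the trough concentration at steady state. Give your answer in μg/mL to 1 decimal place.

17.2 μg/mL

τ/t½ = 51/29 ≈ 1.7586, so fraction remaining f = (1/2)^(51/29) ≈ 0.2955.
Accumulation ratio R = 1/(1 − f) ≈ 1/0.7045 ≈ 1.4194.
Single-dose peak C₀ = D/Vd = 1889/46 ≈ 41.065 μg/mL.
Steady-state peak Cmax,ss = C₀·R ≈ 41.065 × 1.4194 ≈ 58.288 μg/mL.
Steady-state trough Cmin,ss = Cmax,ss·f ≈ 58.288 × 0.2955 ≈ 17.224 μg/mL.
Trough 17.2 μg/mL vs MEC 18 μg/mL: subtherapeutic.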